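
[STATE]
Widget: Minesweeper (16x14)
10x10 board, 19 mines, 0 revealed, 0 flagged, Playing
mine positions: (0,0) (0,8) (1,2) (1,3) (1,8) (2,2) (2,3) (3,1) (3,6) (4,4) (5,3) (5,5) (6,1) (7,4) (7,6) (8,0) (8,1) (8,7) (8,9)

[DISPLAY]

■■■■■■■■■■      
■■■■■■■■■■      
■■■■■■■■■■      
■■■■■■■■■■      
■■■■■■■■■■      
■■■■■■■■■■      
■■■■■■■■■■      
■■■■■■■■■■      
■■■■■■■■■■      
■■■■■■■■■■      
                
                
                
                


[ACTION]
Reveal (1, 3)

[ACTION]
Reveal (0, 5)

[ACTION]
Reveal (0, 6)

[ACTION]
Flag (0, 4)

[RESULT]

✹■■■■■■■✹■      
■■✹✹■■■■✹■      
■■✹✹■■■■■■      
■✹■■■■✹■■■      
■■■■✹■■■■■      
■■■✹■✹■■■■      
■✹■■■■■■■■      
■■■■✹■✹■■■      
✹✹■■■■■✹■✹      
■■■■■■■■■■      
                
                
                
                


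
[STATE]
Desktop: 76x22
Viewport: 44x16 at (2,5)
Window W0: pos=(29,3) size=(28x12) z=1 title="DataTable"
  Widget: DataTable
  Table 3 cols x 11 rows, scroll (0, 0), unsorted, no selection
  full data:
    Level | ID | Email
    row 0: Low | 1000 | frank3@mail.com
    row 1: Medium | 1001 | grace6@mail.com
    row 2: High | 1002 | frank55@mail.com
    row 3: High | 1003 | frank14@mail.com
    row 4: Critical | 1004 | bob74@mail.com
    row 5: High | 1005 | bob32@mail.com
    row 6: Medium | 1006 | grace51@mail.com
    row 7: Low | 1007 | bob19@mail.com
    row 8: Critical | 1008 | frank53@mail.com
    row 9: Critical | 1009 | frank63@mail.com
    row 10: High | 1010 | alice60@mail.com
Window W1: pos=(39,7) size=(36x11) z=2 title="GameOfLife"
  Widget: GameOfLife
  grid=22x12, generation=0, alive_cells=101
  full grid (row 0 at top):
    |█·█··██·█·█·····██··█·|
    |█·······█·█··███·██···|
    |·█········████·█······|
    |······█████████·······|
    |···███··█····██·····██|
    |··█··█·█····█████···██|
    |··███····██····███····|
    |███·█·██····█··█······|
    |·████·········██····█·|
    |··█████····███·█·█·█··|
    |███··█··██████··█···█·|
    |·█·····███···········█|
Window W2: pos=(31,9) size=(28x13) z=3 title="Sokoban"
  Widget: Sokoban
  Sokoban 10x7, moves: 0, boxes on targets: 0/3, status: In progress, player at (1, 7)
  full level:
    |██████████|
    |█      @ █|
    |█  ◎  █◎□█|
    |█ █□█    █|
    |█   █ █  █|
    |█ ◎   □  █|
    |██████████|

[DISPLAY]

                           ┠────────────────
                           ┃Level   │ID  │Em
                           ┃────────┼┏━━━━━━
                           ┃Low     │┃ GameO
                           ┃M┏━━━━━━━━━━━━━━
                           ┃H┃ Sokoban      
                           ┃H┠──────────────
                           ┃C┃██████████    
                           ┃H┃█      @ █    
                           ┗━┃█  ◎  █◎□█    
                             ┃█ █□█    █    
                             ┃█   █ █  █    
                             ┃█ ◎   □  █    
                             ┃██████████    
                             ┃Moves: 0  0/3 
                             ┃              


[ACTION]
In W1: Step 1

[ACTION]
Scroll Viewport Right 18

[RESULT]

         ┠──────────────────────────┨       
         ┃Level   │ID  │Email       ┃       
         ┃────────┼┏━━━━━━━━━━━━━━━━━━━━━━━━
         ┃Low     │┃ GameOfLife             
         ┃M┏━━━━━━━━━━━━━━━━━━━━━━━━━━┓─────
         ┃H┃ Sokoban                  ┃     
         ┃H┠──────────────────────────┨···  
         ┃C┃██████████                ┃·██  
         ┃H┃█      @ █                ┃·██  
         ┗━┃█  ◎  █◎□█                ┃···  
           ┃█ █□█    █                ┃···  
           ┃█   █ █  █                ┃···  
           ┃█ ◎   □  █                ┃━━━━━
           ┃██████████                ┃     
           ┃Moves: 0  0/3             ┃     
           ┃                          ┃     


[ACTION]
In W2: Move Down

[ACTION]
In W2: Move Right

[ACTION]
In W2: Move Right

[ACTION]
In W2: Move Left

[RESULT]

         ┠──────────────────────────┨       
         ┃Level   │ID  │Email       ┃       
         ┃────────┼┏━━━━━━━━━━━━━━━━━━━━━━━━
         ┃Low     │┃ GameOfLife             
         ┃M┏━━━━━━━━━━━━━━━━━━━━━━━━━━┓─────
         ┃H┃ Sokoban                  ┃     
         ┃H┠──────────────────────────┨···  
         ┃C┃██████████                ┃·██  
         ┃H┃█        █                ┃·██  
         ┗━┃█  ◎  █+□█                ┃···  
           ┃█ █□█    █                ┃···  
           ┃█   █ █  █                ┃···  
           ┃█ ◎   □  █                ┃━━━━━
           ┃██████████                ┃     
           ┃Moves: 1  0/3             ┃     
           ┃                          ┃     


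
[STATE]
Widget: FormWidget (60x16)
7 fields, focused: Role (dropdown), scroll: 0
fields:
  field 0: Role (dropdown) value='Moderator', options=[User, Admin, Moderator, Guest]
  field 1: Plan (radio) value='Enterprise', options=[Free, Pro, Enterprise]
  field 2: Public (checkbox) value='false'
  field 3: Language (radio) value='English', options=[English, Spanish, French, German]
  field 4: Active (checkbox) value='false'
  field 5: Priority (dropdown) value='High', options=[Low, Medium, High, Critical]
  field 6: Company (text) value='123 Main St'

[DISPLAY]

> Role:       [Moderator                                  ▼]
  Plan:       ( ) Free  ( ) Pro  (●) Enterprise             
  Public:     [ ]                                           
  Language:   (●) English  ( ) Spanish  ( ) French  ( ) Germ
  Active:     [ ]                                           
  Priority:   [High                                       ▼]
  Company:    [123 Main St                                 ]
                                                            
                                                            
                                                            
                                                            
                                                            
                                                            
                                                            
                                                            
                                                            


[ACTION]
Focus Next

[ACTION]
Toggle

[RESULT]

  Role:       [Moderator                                  ▼]
> Plan:       ( ) Free  ( ) Pro  (●) Enterprise             
  Public:     [ ]                                           
  Language:   (●) English  ( ) Spanish  ( ) French  ( ) Germ
  Active:     [ ]                                           
  Priority:   [High                                       ▼]
  Company:    [123 Main St                                 ]
                                                            
                                                            
                                                            
                                                            
                                                            
                                                            
                                                            
                                                            
                                                            


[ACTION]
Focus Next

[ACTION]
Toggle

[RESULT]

  Role:       [Moderator                                  ▼]
  Plan:       ( ) Free  ( ) Pro  (●) Enterprise             
> Public:     [x]                                           
  Language:   (●) English  ( ) Spanish  ( ) French  ( ) Germ
  Active:     [ ]                                           
  Priority:   [High                                       ▼]
  Company:    [123 Main St                                 ]
                                                            
                                                            
                                                            
                                                            
                                                            
                                                            
                                                            
                                                            
                                                            


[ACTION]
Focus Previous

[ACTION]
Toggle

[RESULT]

  Role:       [Moderator                                  ▼]
> Plan:       ( ) Free  ( ) Pro  (●) Enterprise             
  Public:     [x]                                           
  Language:   (●) English  ( ) Spanish  ( ) French  ( ) Germ
  Active:     [ ]                                           
  Priority:   [High                                       ▼]
  Company:    [123 Main St                                 ]
                                                            
                                                            
                                                            
                                                            
                                                            
                                                            
                                                            
                                                            
                                                            


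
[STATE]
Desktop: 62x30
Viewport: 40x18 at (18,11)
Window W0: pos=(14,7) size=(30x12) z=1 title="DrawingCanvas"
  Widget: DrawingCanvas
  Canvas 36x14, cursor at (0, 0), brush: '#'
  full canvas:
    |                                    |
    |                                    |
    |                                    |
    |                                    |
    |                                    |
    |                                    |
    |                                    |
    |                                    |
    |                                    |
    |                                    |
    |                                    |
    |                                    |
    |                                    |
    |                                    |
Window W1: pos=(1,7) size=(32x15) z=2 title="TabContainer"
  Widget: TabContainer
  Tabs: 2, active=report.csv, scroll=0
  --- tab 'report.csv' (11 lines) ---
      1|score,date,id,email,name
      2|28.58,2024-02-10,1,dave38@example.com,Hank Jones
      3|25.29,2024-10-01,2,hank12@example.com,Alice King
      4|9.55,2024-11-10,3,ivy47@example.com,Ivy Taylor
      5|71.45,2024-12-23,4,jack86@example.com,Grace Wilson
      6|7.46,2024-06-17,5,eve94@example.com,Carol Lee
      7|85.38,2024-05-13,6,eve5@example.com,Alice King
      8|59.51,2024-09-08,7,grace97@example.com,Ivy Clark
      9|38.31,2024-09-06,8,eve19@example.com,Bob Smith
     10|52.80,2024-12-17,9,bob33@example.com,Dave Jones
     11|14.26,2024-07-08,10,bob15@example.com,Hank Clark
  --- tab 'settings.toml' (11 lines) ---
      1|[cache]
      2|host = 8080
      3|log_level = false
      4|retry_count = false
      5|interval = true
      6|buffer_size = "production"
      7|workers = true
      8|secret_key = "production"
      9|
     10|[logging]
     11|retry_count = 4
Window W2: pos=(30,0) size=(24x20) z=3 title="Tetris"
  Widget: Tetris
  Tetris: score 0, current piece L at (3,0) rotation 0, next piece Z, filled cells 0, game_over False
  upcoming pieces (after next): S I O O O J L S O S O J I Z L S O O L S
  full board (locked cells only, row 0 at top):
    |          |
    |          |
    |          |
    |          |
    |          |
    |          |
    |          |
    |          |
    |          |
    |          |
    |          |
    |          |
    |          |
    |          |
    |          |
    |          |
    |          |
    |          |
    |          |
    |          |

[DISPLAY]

────────────┃          │           ┃    
ail,name    ┃          │           ┃    
,1,dave38@ex┃          │           ┃    
,2,hank12@ex┃          │           ┃    
3,ivy47@exam┃          │           ┃    
,4,jack86@ex┃          │           ┃    
5,eve94@exam┃          │           ┃    
,6,eve5@exam┃          │           ┃    
,7,grace97@e┗━━━━━━━━━━━━━━━━━━━━━━┛    
,8,eve19@examp┃                         
━━━━━━━━━━━━━━┛                         
                                        
                                        
                                        
                                        
                                        
                                        
                                        


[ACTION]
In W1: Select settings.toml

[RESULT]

────────────┃          │           ┃    
            ┃          │           ┃    
            ┃          │           ┃    
e           ┃          │           ┃    
lse         ┃          │           ┃    
            ┃          │           ┃    
roduction"  ┃          │           ┃    
            ┃          │           ┃    
oduction"   ┗━━━━━━━━━━━━━━━━━━━━━━┛    
              ┃                         
━━━━━━━━━━━━━━┛                         
                                        
                                        
                                        
                                        
                                        
                                        
                                        


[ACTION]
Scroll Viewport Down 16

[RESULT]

            ┃          │           ┃    
            ┃          │           ┃    
e           ┃          │           ┃    
lse         ┃          │           ┃    
            ┃          │           ┃    
roduction"  ┃          │           ┃    
            ┃          │           ┃    
oduction"   ┗━━━━━━━━━━━━━━━━━━━━━━┛    
              ┃                         
━━━━━━━━━━━━━━┛                         
                                        
                                        
                                        
                                        
                                        
                                        
                                        
                                        


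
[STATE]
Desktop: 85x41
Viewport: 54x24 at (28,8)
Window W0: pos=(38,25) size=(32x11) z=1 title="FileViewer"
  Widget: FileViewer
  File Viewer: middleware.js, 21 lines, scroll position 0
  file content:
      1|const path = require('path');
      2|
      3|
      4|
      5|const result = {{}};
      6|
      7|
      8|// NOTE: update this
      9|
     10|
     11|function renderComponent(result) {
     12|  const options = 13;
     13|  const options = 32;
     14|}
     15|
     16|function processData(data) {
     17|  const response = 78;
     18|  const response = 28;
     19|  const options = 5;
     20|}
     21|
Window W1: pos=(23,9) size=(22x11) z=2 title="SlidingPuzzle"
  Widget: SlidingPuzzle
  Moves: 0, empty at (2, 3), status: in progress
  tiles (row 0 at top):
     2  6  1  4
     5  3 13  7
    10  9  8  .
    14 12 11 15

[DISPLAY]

                                                      
━━━━━━━━━━━━━━━━┓                                     
dingPuzzle      ┃                                     
────────────────┨                                     
─┬────┬────┬────┃                                     
 │  6 │  1 │  4 ┃                                     
─┼────┼────┼────┃                                     
 │  3 │ 13 │  7 ┃                                     
─┼────┼────┼────┃                                     
 │  9 │  8 │    ┃                                     
─┼────┼────┼────┃                                     
━━━━━━━━━━━━━━━━┛                                     
                                                      
                                                      
                                                      
                                                      
                                                      
          ┏━━━━━━━━━━━━━━━━━━━━━━━━━━━━━━┓            
          ┃ FileViewer                   ┃            
          ┠──────────────────────────────┨            
          ┃const path = require('path');▲┃            
          ┃                             █┃            
          ┃                             ░┃            
          ┃                             ░┃            


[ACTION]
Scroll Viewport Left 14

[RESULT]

                                                      
         ┏━━━━━━━━━━━━━━━━━━━━┓                       
         ┃ SlidingPuzzle      ┃                       
         ┠────────────────────┨                       
         ┃┌────┬────┬────┬────┃                       
         ┃│  2 │  6 │  1 │  4 ┃                       
         ┃├────┼────┼────┼────┃                       
         ┃│  5 │  3 │ 13 │  7 ┃                       
         ┃├────┼────┼────┼────┃                       
         ┃│ 10 │  9 │  8 │    ┃                       
         ┃├────┼────┼────┼────┃                       
         ┗━━━━━━━━━━━━━━━━━━━━┛                       
                                                      
                                                      
                                                      
                                                      
                                                      
                        ┏━━━━━━━━━━━━━━━━━━━━━━━━━━━━━
                        ┃ FileViewer                  
                        ┠─────────────────────────────
                        ┃const path = require('path');
                        ┃                             
                        ┃                             
                        ┃                             


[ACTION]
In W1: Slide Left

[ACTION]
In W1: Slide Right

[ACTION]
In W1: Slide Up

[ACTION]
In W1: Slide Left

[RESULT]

                                                      
         ┏━━━━━━━━━━━━━━━━━━━━┓                       
         ┃ SlidingPuzzle      ┃                       
         ┠────────────────────┨                       
         ┃┌────┬────┬────┬────┃                       
         ┃│  2 │  6 │  1 │  4 ┃                       
         ┃├────┼────┼────┼────┃                       
         ┃│  5 │  3 │ 13 │  7 ┃                       
         ┃├────┼────┼────┼────┃                       
         ┃│ 10 │  9 │ 11 │  8 ┃                       
         ┃├────┼────┼────┼────┃                       
         ┗━━━━━━━━━━━━━━━━━━━━┛                       
                                                      
                                                      
                                                      
                                                      
                                                      
                        ┏━━━━━━━━━━━━━━━━━━━━━━━━━━━━━
                        ┃ FileViewer                  
                        ┠─────────────────────────────
                        ┃const path = require('path');
                        ┃                             
                        ┃                             
                        ┃                             


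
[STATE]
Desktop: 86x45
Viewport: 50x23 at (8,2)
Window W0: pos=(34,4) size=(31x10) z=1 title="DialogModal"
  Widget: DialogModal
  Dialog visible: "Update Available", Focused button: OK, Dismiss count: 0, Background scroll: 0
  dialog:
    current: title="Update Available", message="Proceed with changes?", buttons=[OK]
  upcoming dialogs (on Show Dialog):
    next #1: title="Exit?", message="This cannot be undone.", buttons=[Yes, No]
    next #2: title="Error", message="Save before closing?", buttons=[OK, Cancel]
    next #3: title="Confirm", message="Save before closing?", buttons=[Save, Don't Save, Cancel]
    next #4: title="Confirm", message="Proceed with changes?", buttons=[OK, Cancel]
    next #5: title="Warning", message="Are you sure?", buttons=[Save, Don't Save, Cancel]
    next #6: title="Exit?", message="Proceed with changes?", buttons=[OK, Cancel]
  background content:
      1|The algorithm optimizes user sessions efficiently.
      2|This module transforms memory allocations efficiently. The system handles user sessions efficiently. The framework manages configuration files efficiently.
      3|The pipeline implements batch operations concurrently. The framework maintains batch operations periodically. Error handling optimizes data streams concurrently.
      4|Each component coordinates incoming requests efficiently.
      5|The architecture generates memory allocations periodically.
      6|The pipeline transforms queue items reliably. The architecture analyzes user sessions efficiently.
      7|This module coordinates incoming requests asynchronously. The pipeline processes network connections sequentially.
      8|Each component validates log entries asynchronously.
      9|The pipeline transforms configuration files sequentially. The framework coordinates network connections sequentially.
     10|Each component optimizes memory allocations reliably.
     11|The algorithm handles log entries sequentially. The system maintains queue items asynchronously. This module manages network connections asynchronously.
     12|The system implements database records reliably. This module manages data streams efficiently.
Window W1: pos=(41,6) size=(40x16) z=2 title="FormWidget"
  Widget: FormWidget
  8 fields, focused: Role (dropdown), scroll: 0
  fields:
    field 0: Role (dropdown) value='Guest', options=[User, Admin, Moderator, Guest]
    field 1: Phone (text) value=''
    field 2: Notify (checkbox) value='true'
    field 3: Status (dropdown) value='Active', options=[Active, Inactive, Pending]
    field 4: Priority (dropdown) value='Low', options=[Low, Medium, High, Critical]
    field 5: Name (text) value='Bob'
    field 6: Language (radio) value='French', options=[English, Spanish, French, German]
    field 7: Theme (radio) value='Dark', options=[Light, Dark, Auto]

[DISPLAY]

                                                  
                                                  
                          ┏━━━━━━━━━━━━━━━━━━━━━━━
                          ┃ DialogModal           
                          ┠──────┏━━━━━━━━━━━━━━━━
                          ┃Th┌───┃ FormWidget     
                          ┃Th│   ┠────────────────
                          ┃Th│ Pr┃> Role:       [G
                          ┃Ea│   ┃  Phone:      [ 
                          ┃Th└───┃  Notify:     [x
                          ┃The pi┃  Status:     [A
                          ┗━━━━━━┃  Priority:   [L
                                 ┃  Name:       [B
                                 ┃  Language:   ( 
                                 ┃  Theme:      ( 
                                 ┃                
                                 ┃                
                                 ┃                
                                 ┃                
                                 ┗━━━━━━━━━━━━━━━━
                                                  
                                                  
                                                  


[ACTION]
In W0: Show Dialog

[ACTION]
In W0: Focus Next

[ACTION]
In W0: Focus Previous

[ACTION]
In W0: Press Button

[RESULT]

                                                  
                                                  
                          ┏━━━━━━━━━━━━━━━━━━━━━━━
                          ┃ DialogModal           
                          ┠──────┏━━━━━━━━━━━━━━━━
                          ┃The al┃ FormWidget     
                          ┃This m┠────────────────
                          ┃The pi┃> Role:       [G
                          ┃Each c┃  Phone:      [ 
                          ┃The ar┃  Notify:     [x
                          ┃The pi┃  Status:     [A
                          ┗━━━━━━┃  Priority:   [L
                                 ┃  Name:       [B
                                 ┃  Language:   ( 
                                 ┃  Theme:      ( 
                                 ┃                
                                 ┃                
                                 ┃                
                                 ┃                
                                 ┗━━━━━━━━━━━━━━━━
                                                  
                                                  
                                                  


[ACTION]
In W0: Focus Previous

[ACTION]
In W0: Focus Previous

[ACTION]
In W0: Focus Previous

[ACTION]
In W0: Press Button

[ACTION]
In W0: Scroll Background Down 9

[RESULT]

                                                  
                                                  
                          ┏━━━━━━━━━━━━━━━━━━━━━━━
                          ┃ DialogModal           
                          ┠──────┏━━━━━━━━━━━━━━━━
                          ┃Each c┃ FormWidget     
                          ┃The al┠────────────────
                          ┃The sy┃> Role:       [G
                          ┃      ┃  Phone:      [ 
                          ┃      ┃  Notify:     [x
                          ┃      ┃  Status:     [A
                          ┗━━━━━━┃  Priority:   [L
                                 ┃  Name:       [B
                                 ┃  Language:   ( 
                                 ┃  Theme:      ( 
                                 ┃                
                                 ┃                
                                 ┃                
                                 ┃                
                                 ┗━━━━━━━━━━━━━━━━
                                                  
                                                  
                                                  


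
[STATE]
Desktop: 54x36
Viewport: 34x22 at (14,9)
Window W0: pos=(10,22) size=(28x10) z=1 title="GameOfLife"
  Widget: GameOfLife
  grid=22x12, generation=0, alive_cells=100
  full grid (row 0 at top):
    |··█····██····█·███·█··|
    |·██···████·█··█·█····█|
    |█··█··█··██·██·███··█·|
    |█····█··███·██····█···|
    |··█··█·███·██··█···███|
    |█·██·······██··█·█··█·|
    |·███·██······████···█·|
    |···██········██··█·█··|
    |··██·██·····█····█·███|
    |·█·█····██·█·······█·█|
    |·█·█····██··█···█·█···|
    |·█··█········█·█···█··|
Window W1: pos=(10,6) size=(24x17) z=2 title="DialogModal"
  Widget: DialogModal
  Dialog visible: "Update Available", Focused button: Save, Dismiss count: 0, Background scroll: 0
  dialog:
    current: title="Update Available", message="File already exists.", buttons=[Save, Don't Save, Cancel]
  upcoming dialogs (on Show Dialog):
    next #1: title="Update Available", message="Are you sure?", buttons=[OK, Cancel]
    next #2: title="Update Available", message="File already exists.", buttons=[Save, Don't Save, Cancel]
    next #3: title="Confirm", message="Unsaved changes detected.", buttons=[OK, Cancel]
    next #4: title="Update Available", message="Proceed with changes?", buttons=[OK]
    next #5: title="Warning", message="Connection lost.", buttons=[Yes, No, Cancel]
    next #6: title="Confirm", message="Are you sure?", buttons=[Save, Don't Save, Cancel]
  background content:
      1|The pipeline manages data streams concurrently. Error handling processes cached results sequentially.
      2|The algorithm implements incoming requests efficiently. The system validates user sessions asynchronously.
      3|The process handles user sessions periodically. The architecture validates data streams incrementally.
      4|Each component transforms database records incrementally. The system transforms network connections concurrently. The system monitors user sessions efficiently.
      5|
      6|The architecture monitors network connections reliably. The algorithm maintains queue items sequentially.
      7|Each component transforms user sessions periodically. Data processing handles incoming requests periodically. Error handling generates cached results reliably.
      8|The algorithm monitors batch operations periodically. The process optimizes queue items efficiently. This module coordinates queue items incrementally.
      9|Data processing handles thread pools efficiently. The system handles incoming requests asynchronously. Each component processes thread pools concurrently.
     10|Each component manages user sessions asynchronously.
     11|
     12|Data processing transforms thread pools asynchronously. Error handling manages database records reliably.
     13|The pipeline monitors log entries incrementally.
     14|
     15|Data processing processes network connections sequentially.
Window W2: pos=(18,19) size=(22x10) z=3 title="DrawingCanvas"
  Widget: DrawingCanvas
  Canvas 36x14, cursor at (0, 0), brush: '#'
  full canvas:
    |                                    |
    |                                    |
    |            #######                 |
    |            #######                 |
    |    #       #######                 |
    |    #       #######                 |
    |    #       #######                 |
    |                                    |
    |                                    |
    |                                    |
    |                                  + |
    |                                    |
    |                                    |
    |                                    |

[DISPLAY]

 pipeline manages d┃              
 algorithm implemen┃              
 process handles us┃              
h component transfo┃              
────────────────┐  ┃              
Update Available│it┃              
File already exi│fo┃              
[Save]  Don't Sa│rs┃              
────────────────┘le┃              
h component manages┃              
    ┏━━━━━━━━━━━━━━━━━━━━┓        
a pr┃ DrawingCanvas      ┃        
 pip┠────────────────────┨        
━━━━┃+                   ┃        
meOf┃                    ┃        
────┃            ####### ┃        
: 0 ┃            ####### ┃        
··█·┃    #       ####### ┃        
··█·┃    #       ####### ┃        
█···┗━━━━━━━━━━━━━━━━━━━━┛        
█·██······████···█·    ┃          
██········██··█·█··    ┃          


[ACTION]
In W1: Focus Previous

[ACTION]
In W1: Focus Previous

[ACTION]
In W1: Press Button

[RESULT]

 pipeline manages d┃              
 algorithm implemen┃              
 process handles us┃              
h component transfo┃              
                   ┃              
 architecture monit┃              
h component transfo┃              
 algorithm monitors┃              
a processing handle┃              
h component manages┃              
    ┏━━━━━━━━━━━━━━━━━━━━┓        
a pr┃ DrawingCanvas      ┃        
 pip┠────────────────────┨        
━━━━┃+                   ┃        
meOf┃                    ┃        
────┃            ####### ┃        
: 0 ┃            ####### ┃        
··█·┃    #       ####### ┃        
··█·┃    #       ####### ┃        
█···┗━━━━━━━━━━━━━━━━━━━━┛        
█·██······████···█·    ┃          
██········██··█·█··    ┃          


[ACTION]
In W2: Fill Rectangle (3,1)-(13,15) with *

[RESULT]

 pipeline manages d┃              
 algorithm implemen┃              
 process handles us┃              
h component transfo┃              
                   ┃              
 architecture monit┃              
h component transfo┃              
 algorithm monitors┃              
a processing handle┃              
h component manages┃              
    ┏━━━━━━━━━━━━━━━━━━━━┓        
a pr┃ DrawingCanvas      ┃        
 pip┠────────────────────┨        
━━━━┃+                   ┃        
meOf┃                    ┃        
────┃            ####### ┃        
: 0 ┃ ***************### ┃        
··█·┃ ***************### ┃        
··█·┃ ***************### ┃        
█···┗━━━━━━━━━━━━━━━━━━━━┛        
█·██······████···█·    ┃          
██········██··█·█··    ┃          


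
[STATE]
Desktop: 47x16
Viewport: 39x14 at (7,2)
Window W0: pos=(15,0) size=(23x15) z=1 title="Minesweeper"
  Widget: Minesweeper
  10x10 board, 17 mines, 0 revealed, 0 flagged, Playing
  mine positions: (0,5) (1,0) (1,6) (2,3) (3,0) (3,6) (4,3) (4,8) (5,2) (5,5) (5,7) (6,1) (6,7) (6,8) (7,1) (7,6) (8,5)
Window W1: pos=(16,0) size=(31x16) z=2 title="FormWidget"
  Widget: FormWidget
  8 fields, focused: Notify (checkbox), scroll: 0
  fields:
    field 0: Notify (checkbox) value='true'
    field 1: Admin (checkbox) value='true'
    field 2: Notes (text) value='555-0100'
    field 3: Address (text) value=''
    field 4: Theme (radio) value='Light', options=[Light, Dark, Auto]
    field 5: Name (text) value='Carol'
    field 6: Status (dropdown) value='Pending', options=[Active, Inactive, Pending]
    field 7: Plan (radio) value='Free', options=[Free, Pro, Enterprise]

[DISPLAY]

        ┠┠─────────────────────────────
        ┃┃> Notify:     [x]            
        ┃┃  Admin:      [x]            
        ┃┃  Notes:      [555-0100     ]
        ┃┃  Address:    [             ]
        ┃┃  Theme:      (●) Light  ( ) 
        ┃┃  Name:       [Carol        ]
        ┃┃  Status:     [Pending     ▼]
        ┃┃  Plan:       (●) Free  ( ) P
        ┃┃                             
        ┃┃                             
        ┃┃                             
        ┗┃                             
         ┗━━━━━━━━━━━━━━━━━━━━━━━━━━━━━


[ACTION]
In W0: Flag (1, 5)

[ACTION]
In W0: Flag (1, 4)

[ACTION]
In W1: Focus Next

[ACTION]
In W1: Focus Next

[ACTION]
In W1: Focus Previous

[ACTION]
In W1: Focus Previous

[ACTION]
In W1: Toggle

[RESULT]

        ┠┠─────────────────────────────
        ┃┃> Notify:     [ ]            
        ┃┃  Admin:      [x]            
        ┃┃  Notes:      [555-0100     ]
        ┃┃  Address:    [             ]
        ┃┃  Theme:      (●) Light  ( ) 
        ┃┃  Name:       [Carol        ]
        ┃┃  Status:     [Pending     ▼]
        ┃┃  Plan:       (●) Free  ( ) P
        ┃┃                             
        ┃┃                             
        ┃┃                             
        ┗┃                             
         ┗━━━━━━━━━━━━━━━━━━━━━━━━━━━━━


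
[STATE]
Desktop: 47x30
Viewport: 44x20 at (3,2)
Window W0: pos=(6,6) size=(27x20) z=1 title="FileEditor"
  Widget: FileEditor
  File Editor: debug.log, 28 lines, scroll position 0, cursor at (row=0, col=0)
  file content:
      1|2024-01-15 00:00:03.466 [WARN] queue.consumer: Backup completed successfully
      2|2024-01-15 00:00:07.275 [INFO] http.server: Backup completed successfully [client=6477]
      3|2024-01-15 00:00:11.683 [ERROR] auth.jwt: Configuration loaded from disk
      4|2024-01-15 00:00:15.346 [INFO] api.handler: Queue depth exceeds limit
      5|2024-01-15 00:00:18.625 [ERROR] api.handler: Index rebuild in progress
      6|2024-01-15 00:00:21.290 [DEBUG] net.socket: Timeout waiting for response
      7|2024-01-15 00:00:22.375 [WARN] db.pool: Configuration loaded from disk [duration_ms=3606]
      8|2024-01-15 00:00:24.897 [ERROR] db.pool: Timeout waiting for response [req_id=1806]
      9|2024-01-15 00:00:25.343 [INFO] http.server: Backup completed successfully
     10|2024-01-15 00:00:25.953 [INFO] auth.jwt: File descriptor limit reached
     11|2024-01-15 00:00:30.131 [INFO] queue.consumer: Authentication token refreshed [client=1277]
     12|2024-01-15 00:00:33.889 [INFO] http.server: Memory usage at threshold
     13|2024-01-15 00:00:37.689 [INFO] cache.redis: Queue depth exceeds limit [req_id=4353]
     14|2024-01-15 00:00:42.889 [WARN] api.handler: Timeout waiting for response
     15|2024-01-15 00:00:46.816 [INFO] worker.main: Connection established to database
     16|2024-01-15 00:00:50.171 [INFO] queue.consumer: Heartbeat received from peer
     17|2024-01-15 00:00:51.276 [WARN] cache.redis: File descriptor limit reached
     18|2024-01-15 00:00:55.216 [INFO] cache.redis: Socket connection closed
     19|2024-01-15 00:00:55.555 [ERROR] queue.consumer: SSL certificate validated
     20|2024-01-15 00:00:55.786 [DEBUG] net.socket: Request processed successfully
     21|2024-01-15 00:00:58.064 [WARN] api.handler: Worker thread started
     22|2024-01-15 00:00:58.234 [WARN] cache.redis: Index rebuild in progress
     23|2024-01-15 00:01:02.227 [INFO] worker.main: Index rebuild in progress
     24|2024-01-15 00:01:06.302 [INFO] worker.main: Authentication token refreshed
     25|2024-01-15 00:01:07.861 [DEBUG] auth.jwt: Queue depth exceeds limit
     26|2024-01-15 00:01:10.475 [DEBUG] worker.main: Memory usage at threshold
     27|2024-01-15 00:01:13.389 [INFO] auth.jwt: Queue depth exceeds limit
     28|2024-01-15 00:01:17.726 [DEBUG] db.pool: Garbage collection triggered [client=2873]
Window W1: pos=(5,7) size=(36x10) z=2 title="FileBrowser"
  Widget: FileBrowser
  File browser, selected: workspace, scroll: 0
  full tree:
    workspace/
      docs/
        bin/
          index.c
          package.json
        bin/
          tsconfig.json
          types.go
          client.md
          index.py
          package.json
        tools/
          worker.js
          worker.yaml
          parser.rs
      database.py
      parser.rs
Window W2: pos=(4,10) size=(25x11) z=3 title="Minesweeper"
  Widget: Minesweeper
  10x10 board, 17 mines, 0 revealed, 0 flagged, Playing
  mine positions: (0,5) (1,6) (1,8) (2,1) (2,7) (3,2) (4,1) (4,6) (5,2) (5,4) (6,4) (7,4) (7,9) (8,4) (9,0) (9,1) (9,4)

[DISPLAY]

                                            
                                            
                                            
                                            
   ┏━━━━━━━━━━━━━━━━━━━━━━━━━┓              
  ┏━━━━━━━━━━━━━━━━━━━━━━━━━━━━━━━━━━┓      
  ┃ FileBrowser                      ┃      
  ┠──────────────────────────────────┨      
 ┏━━━━━━━━━━━━━━━━━━━━━━━┓           ┃      
 ┃ Minesweeper           ┃           ┃      
 ┠───────────────────────┨           ┃      
 ┃■■■■■■■■■■             ┃           ┃      
 ┃■■■■■■■■■■             ┃           ┃      
 ┃■■■■■■■■■■             ┃           ┃      
 ┃■■■■■■■■■■             ┃━━━━━━━━━━━┛      
 ┃■■■■■■■■■■             ┃3 ░┃              
 ┃■■■■■■■■■■             ┃3 ░┃              
 ┃■■■■■■■■■■             ┃1 ░┃              
 ┗━━━━━━━━━━━━━━━━━━━━━━━┛9 ░┃              
   ┃2024-01-15 00:00:37.689 ░┃              


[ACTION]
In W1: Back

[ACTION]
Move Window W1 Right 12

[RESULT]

                                            
                                            
                                            
                                            
   ┏━━━━━━━━━━━━━━━━━━━━━━━━━┓              
   ┃ Fil┏━━━━━━━━━━━━━━━━━━━━━━━━━━━━━━━━━━┓
   ┠────┃ FileBrowser                      ┃
   ┃█024┠──────────────────────────────────┨
 ┏━━━━━━━━━━━━━━━━━━━━━━━┓                 ┃
 ┃ Minesweeper           ┃                 ┃
 ┠───────────────────────┨                 ┃
 ┃■■■■■■■■■■             ┃                 ┃
 ┃■■■■■■■■■■             ┃                 ┃
 ┃■■■■■■■■■■             ┃                 ┃
 ┃■■■■■■■■■■             ┃━━━━━━━━━━━━━━━━━┛
 ┃■■■■■■■■■■             ┃3 ░┃              
 ┃■■■■■■■■■■             ┃3 ░┃              
 ┃■■■■■■■■■■             ┃1 ░┃              
 ┗━━━━━━━━━━━━━━━━━━━━━━━┛9 ░┃              
   ┃2024-01-15 00:00:37.689 ░┃              


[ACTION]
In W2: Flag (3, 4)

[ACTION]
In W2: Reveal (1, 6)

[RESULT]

                                            
                                            
                                            
                                            
   ┏━━━━━━━━━━━━━━━━━━━━━━━━━┓              
   ┃ Fil┏━━━━━━━━━━━━━━━━━━━━━━━━━━━━━━━━━━┓
   ┠────┃ FileBrowser                      ┃
   ┃█024┠──────────────────────────────────┨
 ┏━━━━━━━━━━━━━━━━━━━━━━━┓                 ┃
 ┃ Minesweeper           ┃                 ┃
 ┠───────────────────────┨                 ┃
 ┃■■■■■✹■■■■             ┃                 ┃
 ┃■■■■■■✹■✹■             ┃                 ┃
 ┃■✹■■■■■✹■■             ┃                 ┃
 ┃■■✹■⚑■■■■■             ┃━━━━━━━━━━━━━━━━━┛
 ┃■✹■■■■✹■■■             ┃3 ░┃              
 ┃■■✹■✹■■■■■             ┃3 ░┃              
 ┃■■■■✹■■■■■             ┃1 ░┃              
 ┗━━━━━━━━━━━━━━━━━━━━━━━┛9 ░┃              
   ┃2024-01-15 00:00:37.689 ░┃              


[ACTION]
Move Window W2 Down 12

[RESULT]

                                            
                                            
                                            
                                            
   ┏━━━━━━━━━━━━━━━━━━━━━━━━━┓              
   ┃ Fil┏━━━━━━━━━━━━━━━━━━━━━━━━━━━━━━━━━━┓
   ┠────┃ FileBrowser                      ┃
   ┃█024┠──────────────────────────────────┨
   ┃2024┃> [-] workspace/                  ┃
   ┃2024┃    [+] docs/                     ┃
   ┃2024┃    database.py                   ┃
   ┃2024┃    parser.rs                     ┃
   ┃2024┃                                  ┃
   ┃2024┃                                  ┃
   ┃2024┗━━━━━━━━━━━━━━━━━━━━━━━━━━━━━━━━━━┛
   ┃2024-01-15 00:00:25.343 ░┃              
   ┃2024-01-15 00:00:25.953 ░┃              
 ┏━━━━━━━━━━━━━━━━━━━━━━━┓1 ░┃              
 ┃ Minesweeper           ┃9 ░┃              
 ┠───────────────────────┨9 ░┃              
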